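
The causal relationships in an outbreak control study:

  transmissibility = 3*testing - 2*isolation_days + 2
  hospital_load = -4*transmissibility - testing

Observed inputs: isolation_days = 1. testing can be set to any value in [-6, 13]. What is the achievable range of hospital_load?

-169 to 78

Substituting into the transmissibility equation gives transmissibility = 3*testing.
This gives hospital_load = -13*testing.
Linear in testing, so extremes are at the endpoints: testing = -6 gives hospital_load = 78; testing = 13 gives hospital_load = -169.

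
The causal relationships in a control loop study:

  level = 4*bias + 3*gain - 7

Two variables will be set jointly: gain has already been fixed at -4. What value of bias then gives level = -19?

bias = 0

With gain held at -4:
Substituting into the level equation gives level = 4*bias - 19.
Solve 4*bias - 19 = -19: bias = (-19 + 19) / 4 = 0.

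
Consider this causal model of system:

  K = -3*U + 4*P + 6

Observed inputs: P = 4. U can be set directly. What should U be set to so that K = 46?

Substituting into the K equation gives K = -3*U + 22.
Solve -3*U + 22 = 46: U = (46 - 22) / -3 = -8.

U = -8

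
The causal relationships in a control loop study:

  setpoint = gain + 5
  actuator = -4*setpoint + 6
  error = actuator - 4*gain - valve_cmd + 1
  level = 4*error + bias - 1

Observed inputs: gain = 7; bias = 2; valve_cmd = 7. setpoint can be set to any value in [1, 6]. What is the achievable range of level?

-207 to -127

Intervening on setpoint fixes its value directly, overriding its dependence on gain.
Substituting into the error equation gives error = -4*setpoint - 28.
level becomes -16*setpoint - 111.
Linear in setpoint, so extremes are at the endpoints: setpoint = 1 gives level = -127; setpoint = 6 gives level = -207.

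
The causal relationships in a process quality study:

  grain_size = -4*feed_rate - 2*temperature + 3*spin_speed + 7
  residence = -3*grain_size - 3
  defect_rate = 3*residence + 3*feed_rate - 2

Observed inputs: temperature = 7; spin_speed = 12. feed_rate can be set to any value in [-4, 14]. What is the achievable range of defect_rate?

-428 to 274

Substituting into the grain_size equation gives grain_size = -4*feed_rate + 29.
So residence = 12*feed_rate - 90.
So defect_rate = 39*feed_rate - 272.
Linear in feed_rate, so extremes are at the endpoints: feed_rate = -4 gives defect_rate = -428; feed_rate = 14 gives defect_rate = 274.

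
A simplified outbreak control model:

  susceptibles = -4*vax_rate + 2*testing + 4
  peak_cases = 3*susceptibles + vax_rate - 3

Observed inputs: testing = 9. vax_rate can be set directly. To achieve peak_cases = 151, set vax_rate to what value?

Substituting into the susceptibles equation gives susceptibles = -4*vax_rate + 22.
So peak_cases = -11*vax_rate + 63.
Solve -11*vax_rate + 63 = 151: vax_rate = (151 - 63) / -11 = -8.

vax_rate = -8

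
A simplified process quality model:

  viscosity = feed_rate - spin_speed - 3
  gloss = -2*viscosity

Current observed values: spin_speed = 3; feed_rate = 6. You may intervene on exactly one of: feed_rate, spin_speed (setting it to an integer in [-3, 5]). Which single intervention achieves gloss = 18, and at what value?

set feed_rate = -3

Intervening on feed_rate: with other inputs at their observed values, gloss = -2*feed_rate + 12. Solving for 18 gives feed_rate = -3, within [-3, 5].
Intervening on spin_speed: gloss = 2*spin_speed - 6. Reaching 18 requires spin_speed = 12, outside [-3, 5].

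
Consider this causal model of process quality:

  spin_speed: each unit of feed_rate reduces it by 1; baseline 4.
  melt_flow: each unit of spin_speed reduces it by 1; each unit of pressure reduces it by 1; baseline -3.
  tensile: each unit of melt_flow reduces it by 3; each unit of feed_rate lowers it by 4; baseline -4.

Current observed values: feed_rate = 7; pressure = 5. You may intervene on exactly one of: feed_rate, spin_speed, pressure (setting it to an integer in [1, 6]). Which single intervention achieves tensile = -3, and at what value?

set feed_rate = 5

Intervening on feed_rate: with other inputs at their observed values, tensile = -7*feed_rate + 32. Solving for -3 gives feed_rate = 5, within [1, 6].
Intervening on spin_speed: tensile = 3*spin_speed - 8. Reaching -3 requires spin_speed = 5/3, not an integer.
Intervening on pressure: tensile = 3*pressure - 32. Reaching -3 requires pressure = 29/3, not an integer.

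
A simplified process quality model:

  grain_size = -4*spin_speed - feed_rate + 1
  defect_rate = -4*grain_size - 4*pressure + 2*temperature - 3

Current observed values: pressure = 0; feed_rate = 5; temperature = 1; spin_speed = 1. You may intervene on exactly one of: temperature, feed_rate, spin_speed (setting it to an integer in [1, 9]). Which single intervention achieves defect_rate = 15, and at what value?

Intervening on temperature: defect_rate = 2*temperature + 29. Reaching 15 requires temperature = -7, outside [1, 9].
Intervening on feed_rate: with other inputs at their observed values, defect_rate = 4*feed_rate + 11. Solving for 15 gives feed_rate = 1, within [1, 9].
Intervening on spin_speed: defect_rate = 16*spin_speed + 15. Reaching 15 requires spin_speed = 0, outside [1, 9].

set feed_rate = 1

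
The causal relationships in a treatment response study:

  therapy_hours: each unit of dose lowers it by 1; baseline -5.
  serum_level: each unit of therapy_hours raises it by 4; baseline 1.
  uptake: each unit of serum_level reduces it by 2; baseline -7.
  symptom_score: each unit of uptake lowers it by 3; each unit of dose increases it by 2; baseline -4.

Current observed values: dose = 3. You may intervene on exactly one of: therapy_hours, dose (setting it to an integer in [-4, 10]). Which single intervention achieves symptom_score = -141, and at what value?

Intervening on therapy_hours: symptom_score = 24*therapy_hours + 29. Reaching -141 requires therapy_hours = -85/12, not an integer.
Intervening on dose: with other inputs at their observed values, symptom_score = -22*dose - 97. Solving for -141 gives dose = 2, within [-4, 10].

set dose = 2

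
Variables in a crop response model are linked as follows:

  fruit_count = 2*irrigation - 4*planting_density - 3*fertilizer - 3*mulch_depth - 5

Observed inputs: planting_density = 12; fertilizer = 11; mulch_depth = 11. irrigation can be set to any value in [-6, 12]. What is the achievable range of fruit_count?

Substituting into the fruit_count equation gives fruit_count = 2*irrigation - 119.
Linear in irrigation, so extremes are at the endpoints: irrigation = -6 gives fruit_count = -131; irrigation = 12 gives fruit_count = -95.

-131 to -95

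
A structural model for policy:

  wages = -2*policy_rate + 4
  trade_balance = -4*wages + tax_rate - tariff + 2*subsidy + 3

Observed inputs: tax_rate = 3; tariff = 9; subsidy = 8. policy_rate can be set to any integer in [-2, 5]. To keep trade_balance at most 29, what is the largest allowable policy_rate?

Substituting into the trade_balance equation gives trade_balance = 8*policy_rate - 3.
Require 8*policy_rate - 3 ≤ 29, so policy_rate ≤ 4.
The largest integer in [-2, 5] satisfying this is 4.

policy_rate = 4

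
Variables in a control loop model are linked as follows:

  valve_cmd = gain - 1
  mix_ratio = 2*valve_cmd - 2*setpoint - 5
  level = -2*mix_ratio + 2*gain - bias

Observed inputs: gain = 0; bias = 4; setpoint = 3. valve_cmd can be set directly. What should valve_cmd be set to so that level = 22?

valve_cmd = -1

Intervening on valve_cmd fixes its value directly, overriding its dependence on gain.
Substituting into the mix_ratio equation gives mix_ratio = 2*valve_cmd - 11.
Substituting into the level equation gives level = -4*valve_cmd + 18.
Solve -4*valve_cmd + 18 = 22: valve_cmd = (22 - 18) / -4 = -1.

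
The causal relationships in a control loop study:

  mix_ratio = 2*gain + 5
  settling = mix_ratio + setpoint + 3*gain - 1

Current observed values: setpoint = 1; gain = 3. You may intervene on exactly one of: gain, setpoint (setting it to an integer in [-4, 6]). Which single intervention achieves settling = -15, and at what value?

set gain = -4

Intervening on gain: with other inputs at their observed values, settling = 5*gain + 5. Solving for -15 gives gain = -4, within [-4, 6].
Intervening on setpoint: settling = setpoint + 19. Reaching -15 requires setpoint = -34, outside [-4, 6].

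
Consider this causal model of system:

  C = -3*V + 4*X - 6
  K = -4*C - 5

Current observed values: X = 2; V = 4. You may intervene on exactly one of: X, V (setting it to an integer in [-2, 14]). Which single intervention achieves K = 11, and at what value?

Intervening on X: K = -16*X + 67. Reaching 11 requires X = 7/2, not an integer.
Intervening on V: with other inputs at their observed values, K = 12*V - 13. Solving for 11 gives V = 2, within [-2, 14].

set V = 2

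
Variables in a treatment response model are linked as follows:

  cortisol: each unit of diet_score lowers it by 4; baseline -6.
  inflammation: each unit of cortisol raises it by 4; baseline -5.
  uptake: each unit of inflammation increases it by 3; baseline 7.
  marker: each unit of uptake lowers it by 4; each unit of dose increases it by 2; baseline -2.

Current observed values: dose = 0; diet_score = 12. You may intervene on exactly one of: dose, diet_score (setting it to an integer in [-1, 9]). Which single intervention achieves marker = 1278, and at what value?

set diet_score = 5

Intervening on dose: marker = 2*dose + 2622. Reaching 1278 requires dose = -672, outside [-1, 9].
Intervening on diet_score: with other inputs at their observed values, marker = 192*diet_score + 318. Solving for 1278 gives diet_score = 5, within [-1, 9].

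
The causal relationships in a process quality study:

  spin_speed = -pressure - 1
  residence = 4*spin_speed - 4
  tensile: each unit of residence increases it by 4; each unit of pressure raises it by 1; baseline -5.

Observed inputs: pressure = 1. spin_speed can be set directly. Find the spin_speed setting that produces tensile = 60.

Intervening on spin_speed fixes its value directly, overriding its dependence on pressure.
Substituting into the tensile equation gives tensile = 16*spin_speed - 20.
Solve 16*spin_speed - 20 = 60: spin_speed = (60 + 20) / 16 = 5.

spin_speed = 5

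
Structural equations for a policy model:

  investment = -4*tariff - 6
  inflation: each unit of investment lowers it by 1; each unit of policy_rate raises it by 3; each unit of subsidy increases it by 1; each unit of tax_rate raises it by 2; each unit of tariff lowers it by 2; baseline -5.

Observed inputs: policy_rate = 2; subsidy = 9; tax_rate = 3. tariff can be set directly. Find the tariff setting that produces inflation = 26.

Substituting into the inflation equation gives inflation = 2*tariff + 22.
Solve 2*tariff + 22 = 26: tariff = (26 - 22) / 2 = 2.

tariff = 2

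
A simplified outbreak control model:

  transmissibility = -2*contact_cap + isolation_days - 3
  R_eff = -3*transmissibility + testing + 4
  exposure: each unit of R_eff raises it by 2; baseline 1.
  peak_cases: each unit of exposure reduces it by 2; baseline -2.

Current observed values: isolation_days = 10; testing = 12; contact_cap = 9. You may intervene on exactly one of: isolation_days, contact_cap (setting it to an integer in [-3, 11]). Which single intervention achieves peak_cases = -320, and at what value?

set isolation_days = 0

Intervening on isolation_days: with other inputs at their observed values, peak_cases = 12*isolation_days - 320. Solving for -320 gives isolation_days = 0, within [-3, 11].
Intervening on contact_cap: peak_cases = -24*contact_cap + 16. Reaching -320 requires contact_cap = 14, outside [-3, 11].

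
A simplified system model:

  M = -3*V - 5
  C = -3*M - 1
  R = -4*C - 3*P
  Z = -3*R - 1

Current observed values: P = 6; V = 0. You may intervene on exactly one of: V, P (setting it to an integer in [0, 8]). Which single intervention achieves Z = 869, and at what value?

Intervening on V: with other inputs at their observed values, Z = 108*V + 221. Solving for 869 gives V = 6, within [0, 8].
Intervening on P: Z = 9*P + 167. Reaching 869 requires P = 78, outside [0, 8].

set V = 6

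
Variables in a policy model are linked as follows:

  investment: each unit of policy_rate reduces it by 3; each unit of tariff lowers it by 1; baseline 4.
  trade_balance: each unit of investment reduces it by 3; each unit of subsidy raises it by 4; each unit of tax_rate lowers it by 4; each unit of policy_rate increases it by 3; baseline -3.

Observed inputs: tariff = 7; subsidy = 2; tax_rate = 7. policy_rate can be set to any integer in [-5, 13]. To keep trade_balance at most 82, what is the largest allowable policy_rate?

policy_rate = 8

Substituting into the investment equation gives investment = -3*policy_rate - 3.
So trade_balance = 12*policy_rate - 14.
Require 12*policy_rate - 14 ≤ 82, so policy_rate ≤ 8.
The largest integer in [-5, 13] satisfying this is 8.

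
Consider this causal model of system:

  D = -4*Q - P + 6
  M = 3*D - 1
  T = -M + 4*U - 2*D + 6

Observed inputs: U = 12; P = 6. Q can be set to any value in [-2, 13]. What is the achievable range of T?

15 to 315

Substituting into the D equation gives D = -4*Q.
This gives M = -12*Q - 1.
This gives T = 20*Q + 55.
Linear in Q, so extremes are at the endpoints: Q = -2 gives T = 15; Q = 13 gives T = 315.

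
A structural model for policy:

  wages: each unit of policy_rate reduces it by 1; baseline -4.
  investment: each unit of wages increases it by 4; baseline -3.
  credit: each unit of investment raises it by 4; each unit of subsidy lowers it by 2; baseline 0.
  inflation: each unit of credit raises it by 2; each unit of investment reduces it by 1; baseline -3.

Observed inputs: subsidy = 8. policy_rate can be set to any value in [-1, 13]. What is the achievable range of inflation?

Substituting into the investment equation gives investment = -4*policy_rate - 19.
This gives credit = -16*policy_rate - 92.
Substituting into the inflation equation gives inflation = -28*policy_rate - 168.
Linear in policy_rate, so extremes are at the endpoints: policy_rate = -1 gives inflation = -140; policy_rate = 13 gives inflation = -532.

-532 to -140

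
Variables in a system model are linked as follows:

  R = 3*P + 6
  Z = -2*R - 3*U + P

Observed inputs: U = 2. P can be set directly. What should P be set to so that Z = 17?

P = -7

Substituting into the Z equation gives Z = -5*P - 18.
Solve -5*P - 18 = 17: P = (17 + 18) / -5 = -7.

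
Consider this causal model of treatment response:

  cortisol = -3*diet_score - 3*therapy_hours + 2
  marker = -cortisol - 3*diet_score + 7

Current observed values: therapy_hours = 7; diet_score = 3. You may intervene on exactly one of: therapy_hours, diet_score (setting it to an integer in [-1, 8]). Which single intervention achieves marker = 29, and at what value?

set therapy_hours = 8

Intervening on therapy_hours: with other inputs at their observed values, marker = 3*therapy_hours + 5. Solving for 29 gives therapy_hours = 8, within [-1, 8].
Intervening on diet_score: the paths from diet_score to marker cancel (net effect zero), leaving marker = 26; 29 is unreachable this way.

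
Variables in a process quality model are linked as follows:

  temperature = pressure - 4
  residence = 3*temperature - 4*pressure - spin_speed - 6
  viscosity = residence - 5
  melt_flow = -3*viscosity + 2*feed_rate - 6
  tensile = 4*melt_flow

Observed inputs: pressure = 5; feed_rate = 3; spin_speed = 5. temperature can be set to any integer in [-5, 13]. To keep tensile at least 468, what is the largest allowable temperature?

temperature = -1

Intervening on temperature fixes its value directly, overriding its dependence on pressure.
Substituting into the residence equation gives residence = 3*temperature - 31.
viscosity becomes 3*temperature - 36.
So melt_flow = -9*temperature + 108.
Substituting into the tensile equation gives tensile = -36*temperature + 432.
Require -36*temperature + 432 ≥ 468, so temperature ≤ -1.
The largest integer in [-5, 13] satisfying this is -1.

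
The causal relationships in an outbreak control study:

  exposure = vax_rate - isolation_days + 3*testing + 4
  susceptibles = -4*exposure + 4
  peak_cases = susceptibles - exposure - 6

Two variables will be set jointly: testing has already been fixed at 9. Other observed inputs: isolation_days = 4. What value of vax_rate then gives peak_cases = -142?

With testing held at 9:
Substituting into the exposure equation gives exposure = vax_rate + 27.
susceptibles becomes -4*vax_rate - 104.
peak_cases becomes -5*vax_rate - 137.
Solve -5*vax_rate - 137 = -142: vax_rate = (-142 + 137) / -5 = 1.

vax_rate = 1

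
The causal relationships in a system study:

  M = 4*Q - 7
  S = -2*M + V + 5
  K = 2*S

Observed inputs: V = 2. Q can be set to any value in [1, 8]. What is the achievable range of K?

-86 to 26

Substituting into the S equation gives S = -8*Q + 21.
Substituting into the K equation gives K = -16*Q + 42.
Linear in Q, so extremes are at the endpoints: Q = 1 gives K = 26; Q = 8 gives K = -86.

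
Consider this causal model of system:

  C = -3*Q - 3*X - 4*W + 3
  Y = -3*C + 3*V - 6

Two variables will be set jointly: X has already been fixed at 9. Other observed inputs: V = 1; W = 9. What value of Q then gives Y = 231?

Q = 6

With X held at 9:
Substituting into the C equation gives C = -3*Q - 60.
Substituting into the Y equation gives Y = 9*Q + 177.
Solve 9*Q + 177 = 231: Q = (231 - 177) / 9 = 6.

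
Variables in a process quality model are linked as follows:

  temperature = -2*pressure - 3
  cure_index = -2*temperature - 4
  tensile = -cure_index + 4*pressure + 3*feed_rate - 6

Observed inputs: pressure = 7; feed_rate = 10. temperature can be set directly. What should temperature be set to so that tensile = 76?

Intervening on temperature fixes its value directly, overriding its dependence on pressure.
Substituting into the tensile equation gives tensile = 2*temperature + 56.
Solve 2*temperature + 56 = 76: temperature = (76 - 56) / 2 = 10.

temperature = 10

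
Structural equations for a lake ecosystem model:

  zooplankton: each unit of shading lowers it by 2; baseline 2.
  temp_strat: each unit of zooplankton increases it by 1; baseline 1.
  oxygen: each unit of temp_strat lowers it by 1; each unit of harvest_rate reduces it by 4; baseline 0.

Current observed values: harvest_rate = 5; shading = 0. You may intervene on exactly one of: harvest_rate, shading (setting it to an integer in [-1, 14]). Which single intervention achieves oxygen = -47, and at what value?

Intervening on harvest_rate: with other inputs at their observed values, oxygen = -4*harvest_rate - 3. Solving for -47 gives harvest_rate = 11, within [-1, 14].
Intervening on shading: oxygen = 2*shading - 23. Reaching -47 requires shading = -12, outside [-1, 14].

set harvest_rate = 11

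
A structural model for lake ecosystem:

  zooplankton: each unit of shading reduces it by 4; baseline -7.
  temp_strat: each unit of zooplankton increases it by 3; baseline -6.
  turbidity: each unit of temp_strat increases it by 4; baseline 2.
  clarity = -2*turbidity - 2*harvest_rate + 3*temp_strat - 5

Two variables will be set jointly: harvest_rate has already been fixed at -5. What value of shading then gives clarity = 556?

shading = 7

With harvest_rate held at -5:
Substituting into the temp_strat equation gives temp_strat = -12*shading - 27.
Substituting into the turbidity equation gives turbidity = -48*shading - 106.
So clarity = 60*shading + 136.
Solve 60*shading + 136 = 556: shading = (556 - 136) / 60 = 7.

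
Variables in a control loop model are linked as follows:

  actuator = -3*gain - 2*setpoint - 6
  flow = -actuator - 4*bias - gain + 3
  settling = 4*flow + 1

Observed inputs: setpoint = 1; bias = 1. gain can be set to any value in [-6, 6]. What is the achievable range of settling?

-19 to 77

Substituting into the actuator equation gives actuator = -3*gain - 8.
So flow = 2*gain + 7.
Substituting into the settling equation gives settling = 8*gain + 29.
Linear in gain, so extremes are at the endpoints: gain = -6 gives settling = -19; gain = 6 gives settling = 77.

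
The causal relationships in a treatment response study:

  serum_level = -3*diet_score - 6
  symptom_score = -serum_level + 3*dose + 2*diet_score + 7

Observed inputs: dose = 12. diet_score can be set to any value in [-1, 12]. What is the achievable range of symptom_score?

44 to 109

Substituting into the symptom_score equation gives symptom_score = 5*diet_score + 49.
Linear in diet_score, so extremes are at the endpoints: diet_score = -1 gives symptom_score = 44; diet_score = 12 gives symptom_score = 109.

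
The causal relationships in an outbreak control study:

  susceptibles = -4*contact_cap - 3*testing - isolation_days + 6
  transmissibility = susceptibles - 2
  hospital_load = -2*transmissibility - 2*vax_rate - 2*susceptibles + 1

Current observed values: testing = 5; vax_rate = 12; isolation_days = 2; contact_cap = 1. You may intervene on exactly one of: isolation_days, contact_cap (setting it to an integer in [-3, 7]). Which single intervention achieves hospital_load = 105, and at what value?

Intervening on isolation_days: hospital_load = 4*isolation_days + 33. Reaching 105 requires isolation_days = 18, outside [-3, 7].
Intervening on contact_cap: with other inputs at their observed values, hospital_load = 16*contact_cap + 25. Solving for 105 gives contact_cap = 5, within [-3, 7].

set contact_cap = 5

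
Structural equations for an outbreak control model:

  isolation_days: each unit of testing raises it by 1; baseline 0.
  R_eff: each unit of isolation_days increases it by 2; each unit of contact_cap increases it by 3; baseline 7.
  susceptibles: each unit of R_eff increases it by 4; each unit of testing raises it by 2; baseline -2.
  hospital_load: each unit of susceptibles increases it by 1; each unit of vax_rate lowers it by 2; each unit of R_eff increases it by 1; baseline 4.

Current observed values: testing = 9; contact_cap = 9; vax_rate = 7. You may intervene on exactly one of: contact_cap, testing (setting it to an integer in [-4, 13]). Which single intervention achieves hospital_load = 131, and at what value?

Intervening on contact_cap: with other inputs at their observed values, hospital_load = 15*contact_cap + 131. Solving for 131 gives contact_cap = 0, within [-4, 13].
Intervening on testing: hospital_load = 12*testing + 158. Reaching 131 requires testing = -9/4, not an integer.

set contact_cap = 0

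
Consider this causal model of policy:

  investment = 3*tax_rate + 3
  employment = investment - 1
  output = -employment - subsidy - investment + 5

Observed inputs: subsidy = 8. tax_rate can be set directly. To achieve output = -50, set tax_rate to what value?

tax_rate = 7

Substituting into the employment equation gives employment = 3*tax_rate + 2.
Substituting into the output equation gives output = -6*tax_rate - 8.
Solve -6*tax_rate - 8 = -50: tax_rate = (-50 + 8) / -6 = 7.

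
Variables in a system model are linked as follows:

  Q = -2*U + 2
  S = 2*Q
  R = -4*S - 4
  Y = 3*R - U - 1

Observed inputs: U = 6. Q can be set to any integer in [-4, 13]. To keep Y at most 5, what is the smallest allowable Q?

Q = -1

Intervening on Q fixes its value directly, overriding its dependence on U.
Substituting into the R equation gives R = -8*Q - 4.
Substituting into the Y equation gives Y = -24*Q - 19.
Require -24*Q - 19 ≤ 5, so Q ≥ -1.
The smallest integer in [-4, 13] satisfying this is -1.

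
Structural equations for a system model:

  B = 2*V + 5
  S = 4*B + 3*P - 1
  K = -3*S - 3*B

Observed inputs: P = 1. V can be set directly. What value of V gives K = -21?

V = -2

Substituting into the S equation gives S = 8*V + 22.
This gives K = -30*V - 81.
Solve -30*V - 81 = -21: V = (-21 + 81) / -30 = -2.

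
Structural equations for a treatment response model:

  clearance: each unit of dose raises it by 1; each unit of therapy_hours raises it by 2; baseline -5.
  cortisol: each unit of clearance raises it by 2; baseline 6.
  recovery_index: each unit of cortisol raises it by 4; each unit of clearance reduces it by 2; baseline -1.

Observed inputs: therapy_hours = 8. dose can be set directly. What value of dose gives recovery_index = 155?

Substituting into the clearance equation gives clearance = dose + 11.
Substituting into the cortisol equation gives cortisol = 2*dose + 28.
Substituting into the recovery_index equation gives recovery_index = 6*dose + 89.
Solve 6*dose + 89 = 155: dose = (155 - 89) / 6 = 11.

dose = 11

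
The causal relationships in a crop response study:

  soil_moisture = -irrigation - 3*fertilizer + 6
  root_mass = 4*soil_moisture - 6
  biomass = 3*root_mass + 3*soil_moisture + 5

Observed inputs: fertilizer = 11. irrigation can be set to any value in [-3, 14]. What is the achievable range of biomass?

Substituting into the soil_moisture equation gives soil_moisture = -irrigation - 27.
root_mass becomes -4*irrigation - 114.
This gives biomass = -15*irrigation - 418.
Linear in irrigation, so extremes are at the endpoints: irrigation = -3 gives biomass = -373; irrigation = 14 gives biomass = -628.

-628 to -373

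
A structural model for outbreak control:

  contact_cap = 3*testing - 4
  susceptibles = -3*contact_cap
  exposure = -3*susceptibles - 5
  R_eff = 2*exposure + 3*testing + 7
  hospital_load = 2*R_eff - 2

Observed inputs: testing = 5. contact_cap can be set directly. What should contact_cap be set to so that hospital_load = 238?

Intervening on contact_cap fixes its value directly, overriding its dependence on testing.
Substituting into the exposure equation gives exposure = 9*contact_cap - 5.
This gives R_eff = 18*contact_cap + 12.
Substituting into the hospital_load equation gives hospital_load = 36*contact_cap + 22.
Solve 36*contact_cap + 22 = 238: contact_cap = (238 - 22) / 36 = 6.

contact_cap = 6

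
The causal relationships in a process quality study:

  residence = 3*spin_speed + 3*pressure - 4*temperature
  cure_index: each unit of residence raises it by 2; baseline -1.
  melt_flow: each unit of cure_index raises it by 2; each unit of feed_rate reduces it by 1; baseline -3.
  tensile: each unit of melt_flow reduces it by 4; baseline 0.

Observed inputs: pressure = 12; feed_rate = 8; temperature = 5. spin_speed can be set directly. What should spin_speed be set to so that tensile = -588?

spin_speed = 8

Substituting into the residence equation gives residence = 3*spin_speed + 16.
So cure_index = 6*spin_speed + 31.
Substituting into the melt_flow equation gives melt_flow = 12*spin_speed + 51.
So tensile = -48*spin_speed - 204.
Solve -48*spin_speed - 204 = -588: spin_speed = (-588 + 204) / -48 = 8.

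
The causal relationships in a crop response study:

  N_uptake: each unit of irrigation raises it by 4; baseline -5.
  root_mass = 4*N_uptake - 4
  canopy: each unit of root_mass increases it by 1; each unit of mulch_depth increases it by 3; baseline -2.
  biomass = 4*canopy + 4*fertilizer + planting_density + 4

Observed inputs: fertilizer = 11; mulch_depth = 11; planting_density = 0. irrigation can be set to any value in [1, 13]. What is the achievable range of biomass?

Substituting into the root_mass equation gives root_mass = 16*irrigation - 24.
This gives canopy = 16*irrigation + 7.
So biomass = 64*irrigation + 76.
Linear in irrigation, so extremes are at the endpoints: irrigation = 1 gives biomass = 140; irrigation = 13 gives biomass = 908.

140 to 908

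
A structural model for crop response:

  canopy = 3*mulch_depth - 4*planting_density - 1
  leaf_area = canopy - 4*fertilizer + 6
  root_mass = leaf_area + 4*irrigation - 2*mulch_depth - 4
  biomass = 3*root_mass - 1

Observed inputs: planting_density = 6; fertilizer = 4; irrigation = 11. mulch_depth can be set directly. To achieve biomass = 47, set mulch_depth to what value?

mulch_depth = 11

Substituting into the canopy equation gives canopy = 3*mulch_depth - 25.
This gives leaf_area = 3*mulch_depth - 35.
root_mass becomes mulch_depth + 5.
Substituting into the biomass equation gives biomass = 3*mulch_depth + 14.
Solve 3*mulch_depth + 14 = 47: mulch_depth = (47 - 14) / 3 = 11.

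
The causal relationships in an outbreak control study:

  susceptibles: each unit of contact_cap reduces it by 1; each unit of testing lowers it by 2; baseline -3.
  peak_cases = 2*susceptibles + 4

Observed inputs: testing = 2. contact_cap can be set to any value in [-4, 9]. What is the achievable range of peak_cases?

-28 to -2

Substituting into the susceptibles equation gives susceptibles = -contact_cap - 7.
peak_cases becomes -2*contact_cap - 10.
Linear in contact_cap, so extremes are at the endpoints: contact_cap = -4 gives peak_cases = -2; contact_cap = 9 gives peak_cases = -28.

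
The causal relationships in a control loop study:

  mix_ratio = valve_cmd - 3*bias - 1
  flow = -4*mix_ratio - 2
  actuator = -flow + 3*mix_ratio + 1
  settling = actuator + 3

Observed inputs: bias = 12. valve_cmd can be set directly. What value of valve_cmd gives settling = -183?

Substituting into the mix_ratio equation gives mix_ratio = valve_cmd - 37.
flow becomes -4*valve_cmd + 146.
So actuator = 7*valve_cmd - 256.
settling becomes 7*valve_cmd - 253.
Solve 7*valve_cmd - 253 = -183: valve_cmd = (-183 + 253) / 7 = 10.

valve_cmd = 10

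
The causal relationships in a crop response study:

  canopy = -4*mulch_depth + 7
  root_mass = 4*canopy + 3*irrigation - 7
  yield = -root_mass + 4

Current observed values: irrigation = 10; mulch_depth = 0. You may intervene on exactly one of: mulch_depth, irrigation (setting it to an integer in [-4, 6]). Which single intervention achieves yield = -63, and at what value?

set mulch_depth = -1

Intervening on mulch_depth: with other inputs at their observed values, yield = 16*mulch_depth - 47. Solving for -63 gives mulch_depth = -1, within [-4, 6].
Intervening on irrigation: yield = -3*irrigation - 17. Reaching -63 requires irrigation = 46/3, not an integer.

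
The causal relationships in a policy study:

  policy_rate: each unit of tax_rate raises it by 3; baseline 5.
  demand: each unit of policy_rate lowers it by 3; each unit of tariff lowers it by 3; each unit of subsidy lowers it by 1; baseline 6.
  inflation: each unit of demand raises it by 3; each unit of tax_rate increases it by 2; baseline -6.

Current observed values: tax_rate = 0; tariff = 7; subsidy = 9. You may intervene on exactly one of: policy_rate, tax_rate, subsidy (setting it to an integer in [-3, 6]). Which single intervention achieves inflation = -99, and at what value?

Intervening on policy_rate: inflation = -9*policy_rate - 78. Reaching -99 requires policy_rate = 7/3, not an integer.
Intervening on tax_rate: inflation = -25*tax_rate - 123. Reaching -99 requires tax_rate = -24/25, not an integer.
Intervening on subsidy: with other inputs at their observed values, inflation = -3*subsidy - 96. Solving for -99 gives subsidy = 1, within [-3, 6].

set subsidy = 1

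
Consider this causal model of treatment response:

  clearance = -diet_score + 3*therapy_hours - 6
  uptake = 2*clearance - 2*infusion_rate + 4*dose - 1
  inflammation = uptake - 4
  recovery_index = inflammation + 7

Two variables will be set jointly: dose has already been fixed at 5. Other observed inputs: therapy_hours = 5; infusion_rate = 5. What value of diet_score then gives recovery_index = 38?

With dose held at 5:
Substituting into the clearance equation gives clearance = -diet_score + 9.
So uptake = -2*diet_score + 27.
Substituting into the inflammation equation gives inflammation = -2*diet_score + 23.
Substituting into the recovery_index equation gives recovery_index = -2*diet_score + 30.
Solve -2*diet_score + 30 = 38: diet_score = (38 - 30) / -2 = -4.

diet_score = -4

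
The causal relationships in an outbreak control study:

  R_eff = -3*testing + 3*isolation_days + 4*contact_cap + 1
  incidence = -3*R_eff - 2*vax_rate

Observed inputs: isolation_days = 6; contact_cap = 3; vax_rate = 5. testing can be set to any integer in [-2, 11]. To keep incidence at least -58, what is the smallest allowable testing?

Substituting into the R_eff equation gives R_eff = -3*testing + 31.
So incidence = 9*testing - 103.
Require 9*testing - 103 ≥ -58, so testing ≥ 5.
The smallest integer in [-2, 11] satisfying this is 5.

testing = 5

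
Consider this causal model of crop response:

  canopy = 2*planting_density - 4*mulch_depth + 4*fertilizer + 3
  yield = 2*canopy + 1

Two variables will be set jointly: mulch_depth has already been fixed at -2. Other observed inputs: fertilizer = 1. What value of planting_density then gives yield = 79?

planting_density = 12

With mulch_depth held at -2:
Substituting into the canopy equation gives canopy = 2*planting_density + 15.
Substituting into the yield equation gives yield = 4*planting_density + 31.
Solve 4*planting_density + 31 = 79: planting_density = (79 - 31) / 4 = 12.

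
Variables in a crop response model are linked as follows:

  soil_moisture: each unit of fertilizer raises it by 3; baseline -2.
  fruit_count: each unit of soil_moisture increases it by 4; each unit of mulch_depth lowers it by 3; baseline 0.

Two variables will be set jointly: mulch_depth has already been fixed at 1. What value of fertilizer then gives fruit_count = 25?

fertilizer = 3

With mulch_depth held at 1:
Substituting into the fruit_count equation gives fruit_count = 12*fertilizer - 11.
Solve 12*fertilizer - 11 = 25: fertilizer = (25 + 11) / 12 = 3.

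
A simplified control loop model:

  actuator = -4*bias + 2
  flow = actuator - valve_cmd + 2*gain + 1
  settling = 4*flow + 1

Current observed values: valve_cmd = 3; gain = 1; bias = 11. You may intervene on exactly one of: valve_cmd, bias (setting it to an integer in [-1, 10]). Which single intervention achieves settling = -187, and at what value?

set valve_cmd = 8

Intervening on valve_cmd: with other inputs at their observed values, settling = -4*valve_cmd - 155. Solving for -187 gives valve_cmd = 8, within [-1, 10].
Intervening on bias: settling = -16*bias + 9. Reaching -187 requires bias = 49/4, not an integer.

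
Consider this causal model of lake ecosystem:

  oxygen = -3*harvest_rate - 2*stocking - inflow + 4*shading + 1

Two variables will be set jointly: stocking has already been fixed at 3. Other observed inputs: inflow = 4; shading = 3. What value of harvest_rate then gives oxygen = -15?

harvest_rate = 6

With stocking held at 3:
Substituting into the oxygen equation gives oxygen = -3*harvest_rate + 3.
Solve -3*harvest_rate + 3 = -15: harvest_rate = (-15 - 3) / -3 = 6.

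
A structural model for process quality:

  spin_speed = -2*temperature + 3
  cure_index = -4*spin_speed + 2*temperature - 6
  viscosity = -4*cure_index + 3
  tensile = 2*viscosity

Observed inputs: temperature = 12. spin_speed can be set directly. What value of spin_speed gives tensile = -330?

Intervening on spin_speed fixes its value directly, overriding its dependence on temperature.
Substituting into the cure_index equation gives cure_index = -4*spin_speed + 18.
Substituting into the viscosity equation gives viscosity = 16*spin_speed - 69.
Substituting into the tensile equation gives tensile = 32*spin_speed - 138.
Solve 32*spin_speed - 138 = -330: spin_speed = (-330 + 138) / 32 = -6.

spin_speed = -6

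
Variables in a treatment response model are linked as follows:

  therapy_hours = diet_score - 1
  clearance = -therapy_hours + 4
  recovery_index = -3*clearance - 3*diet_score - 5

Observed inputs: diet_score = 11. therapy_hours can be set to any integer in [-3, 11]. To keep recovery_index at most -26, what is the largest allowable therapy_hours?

Intervening on therapy_hours fixes its value directly, overriding its dependence on diet_score.
Substituting into the recovery_index equation gives recovery_index = 3*therapy_hours - 50.
Require 3*therapy_hours - 50 ≤ -26, so therapy_hours ≤ 8.
The largest integer in [-3, 11] satisfying this is 8.

therapy_hours = 8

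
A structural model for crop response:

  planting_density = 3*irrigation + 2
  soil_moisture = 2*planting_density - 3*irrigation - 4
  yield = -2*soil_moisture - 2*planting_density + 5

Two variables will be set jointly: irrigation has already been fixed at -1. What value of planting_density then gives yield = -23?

planting_density = 5

With irrigation held at -1:
Intervening on planting_density fixes its value directly, overriding its dependence on irrigation.
Substituting into the soil_moisture equation gives soil_moisture = 2*planting_density - 1.
This gives yield = -6*planting_density + 7.
Solve -6*planting_density + 7 = -23: planting_density = (-23 - 7) / -6 = 5.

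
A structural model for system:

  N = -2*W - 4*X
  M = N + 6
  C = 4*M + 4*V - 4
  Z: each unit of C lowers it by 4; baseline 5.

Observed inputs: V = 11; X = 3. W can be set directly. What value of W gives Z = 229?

W = 9

Substituting into the N equation gives N = -2*W - 12.
Substituting into the M equation gives M = -2*W - 6.
This gives C = -8*W + 16.
Substituting into the Z equation gives Z = 32*W - 59.
Solve 32*W - 59 = 229: W = (229 + 59) / 32 = 9.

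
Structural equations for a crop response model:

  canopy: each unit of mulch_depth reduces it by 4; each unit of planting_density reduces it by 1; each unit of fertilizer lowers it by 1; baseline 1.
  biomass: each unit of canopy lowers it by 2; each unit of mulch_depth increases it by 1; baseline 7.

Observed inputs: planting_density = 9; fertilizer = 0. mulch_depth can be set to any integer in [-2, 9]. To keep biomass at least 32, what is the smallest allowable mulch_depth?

mulch_depth = 1

Substituting into the canopy equation gives canopy = -4*mulch_depth - 8.
Substituting into the biomass equation gives biomass = 9*mulch_depth + 23.
Require 9*mulch_depth + 23 ≥ 32, so mulch_depth ≥ 1.
The smallest integer in [-2, 9] satisfying this is 1.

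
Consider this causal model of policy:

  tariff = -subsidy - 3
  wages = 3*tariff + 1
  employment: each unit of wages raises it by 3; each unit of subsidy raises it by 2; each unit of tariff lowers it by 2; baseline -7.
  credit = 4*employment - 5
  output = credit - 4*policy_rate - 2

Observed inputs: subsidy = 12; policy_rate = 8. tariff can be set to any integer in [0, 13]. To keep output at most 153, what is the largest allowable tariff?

Intervening on tariff fixes its value directly, overriding its dependence on subsidy.
Substituting into the employment equation gives employment = 7*tariff + 20.
Substituting into the credit equation gives credit = 28*tariff + 75.
This gives output = 28*tariff + 41.
Require 28*tariff + 41 ≤ 153, so tariff ≤ 4.
The largest integer in [0, 13] satisfying this is 4.

tariff = 4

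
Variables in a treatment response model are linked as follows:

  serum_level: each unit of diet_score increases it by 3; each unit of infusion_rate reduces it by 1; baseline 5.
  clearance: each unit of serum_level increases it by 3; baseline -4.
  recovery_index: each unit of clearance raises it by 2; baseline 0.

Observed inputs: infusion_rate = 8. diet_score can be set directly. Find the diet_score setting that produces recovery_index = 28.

Substituting into the serum_level equation gives serum_level = 3*diet_score - 3.
clearance becomes 9*diet_score - 13.
So recovery_index = 18*diet_score - 26.
Solve 18*diet_score - 26 = 28: diet_score = (28 + 26) / 18 = 3.

diet_score = 3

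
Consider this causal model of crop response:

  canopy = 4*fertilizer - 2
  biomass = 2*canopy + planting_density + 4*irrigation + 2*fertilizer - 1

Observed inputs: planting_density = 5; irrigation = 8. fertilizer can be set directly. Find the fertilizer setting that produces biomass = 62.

Substituting into the biomass equation gives biomass = 10*fertilizer + 32.
Solve 10*fertilizer + 32 = 62: fertilizer = (62 - 32) / 10 = 3.

fertilizer = 3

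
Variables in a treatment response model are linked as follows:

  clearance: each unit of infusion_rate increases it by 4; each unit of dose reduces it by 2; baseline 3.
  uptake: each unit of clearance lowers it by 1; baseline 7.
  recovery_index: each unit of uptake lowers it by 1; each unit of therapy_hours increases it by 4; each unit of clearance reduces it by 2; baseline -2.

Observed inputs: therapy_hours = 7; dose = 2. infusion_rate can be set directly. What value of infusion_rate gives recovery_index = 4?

infusion_rate = 4

Substituting into the clearance equation gives clearance = 4*infusion_rate - 1.
Substituting into the uptake equation gives uptake = -4*infusion_rate + 8.
recovery_index becomes -4*infusion_rate + 20.
Solve -4*infusion_rate + 20 = 4: infusion_rate = (4 - 20) / -4 = 4.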